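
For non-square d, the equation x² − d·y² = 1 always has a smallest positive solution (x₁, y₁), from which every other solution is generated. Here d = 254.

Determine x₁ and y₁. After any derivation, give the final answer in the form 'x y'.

255 16

√254 = [15; 1,14,1,30, …], period ℓ=4 (even) → k=3
a_0=15:  p_0=15·1+0=15,  q_0=15·0+1=1
…
a_2=14:  p_2=14·16+15=239,  q_2=14·1+1=15
a_3=1:  p_3=1·239+16=255,  q_3=1·15+1=16
fundamental: x₁=255, y₁=16  (since 65025 − 254·256 = 1)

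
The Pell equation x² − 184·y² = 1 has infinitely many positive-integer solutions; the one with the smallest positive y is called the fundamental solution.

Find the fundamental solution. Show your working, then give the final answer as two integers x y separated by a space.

24335 1794

√184 → a₀=13, period (1,1,3,2,1,2,1,2,3,1,1,26); ℓ=12 even so k=11
a_0=13:  p_0=13·1+0=13,  q_0=13·0+1=1
…
a_3=3:  p_3=3·27+14=95,  q_3=3·2+1=7
…
a_5=1:  p_5=1·217+95=312,  q_5=1·16+7=23
…
a_10=1:  p_10=1·10594+3147=13741,  q_10=1·781+232=1013
a_11=1:  p_11=1·13741+10594=24335,  q_11=1·1013+781=1794
(x₁, y₁) = (24335, 1794);  24335² − 184·1794² = 1 ✓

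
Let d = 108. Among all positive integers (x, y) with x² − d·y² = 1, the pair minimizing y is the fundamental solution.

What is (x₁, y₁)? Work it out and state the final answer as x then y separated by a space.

[10; 2,1,1,4,1,1,2,20] for √108; ℓ=8 ⇒ convergent index 7
k=0  a_k=10  p_k/q_k = 10/1
k=1  a_k=2  p_k/q_k = 21/2
k=2  a_k=1  p_k/q_k = 31/3
…
k=4  a_k=4  p_k/q_k = 239/23
k=5  a_k=1  p_k/q_k = 291/28
k=6  a_k=1  p_k/q_k = 530/51
k=7  a_k=2  p_k/q_k = 1351/130
→ (1351, 130).  Check: 1351²=1825201, 108·130²=1825200, difference 1.

1351 130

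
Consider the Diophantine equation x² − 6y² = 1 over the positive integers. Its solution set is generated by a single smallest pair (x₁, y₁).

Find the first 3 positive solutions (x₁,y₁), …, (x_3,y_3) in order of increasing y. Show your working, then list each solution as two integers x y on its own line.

5 2
49 20
485 198

d=6: √d = [2; 2,4] (ℓ=2, even), read p_1/q_1
a_0=2:  p_0=2·1+0=2,  q_0=2·0+1=1
a_1=2:  p_1=2·2+1=5,  q_1=2·1+0=2
(x₁, y₁) = (5, 2);  5² − 6·2² = 1 ✓
n=2: (5,2)∘(5,2) = (5·5+6·2·2, 5·2+2·5) = (49,20)
n=3: (49,20)∘(5,2) = (5·49+6·2·20, 5·20+2·49) = (485,198)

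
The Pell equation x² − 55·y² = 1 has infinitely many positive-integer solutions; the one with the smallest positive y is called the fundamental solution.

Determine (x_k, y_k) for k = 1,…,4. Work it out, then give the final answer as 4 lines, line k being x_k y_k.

89 12
15841 2136
2819609 380196
501874561 67672752

d=55: √d = [7; 2,2,2,14] (ℓ=4, even), read p_3/q_3
i=0: a=7 ⇒ p=7, q=1
i=1: a=2 ⇒ p=15, q=2
i=2: a=2 ⇒ p=37, q=5
i=3: a=2 ⇒ p=89, q=12
fundamental: x₁=89, y₁=12  (since 7921 − 55·144 = 1)
(89+12√55)^2 = 15841 + 2136√55
(89+12√55)^3 = 2819609 + 380196√55
(89+12√55)^4 = 501874561 + 67672752√55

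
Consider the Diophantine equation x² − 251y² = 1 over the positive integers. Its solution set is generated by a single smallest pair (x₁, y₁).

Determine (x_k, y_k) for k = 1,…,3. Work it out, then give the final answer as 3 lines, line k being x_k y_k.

d=251: √d = [15; 1,5,2,1,2,…,5,1,30] (ℓ=14, even), read p_13/q_13
step 0: (15, 1)  from 15·(1,0) + (0,1)
step 1: (16, 1)  from 1·(15,1) + (1,0)
…
step 4: (301, 19)  from 1·(206,13) + (95,6)
…
step 6: (1917, 121)  from 2·(808,51) + (301,19)
…
step 8: (61043, 3853)  from 2·(29563,1866) + (1917,121)
…
step 10: (212692, 13425)  from 1·(151649,9572) + (61043,3853)
…
step 12: (3097857, 195535)  from 5·(577033,36422) + (212692,13425)
step 13: (3674890, 231957)  from 1·(3097857,195535) + (577033,36422)
(x₁, y₁) = (3674890, 231957);  3674890² − 251·231957² = 1 ✓
k=2:  x_2 = 3674890·3674890+251·231957·231957 = 27009633024199,  y_2 = 3674890·231957+231957·3674890 = 1704832919460
k=3:  x_3 = 3674890·27009633024199+251·231957·1704832919460 = 198514860608593651330,  y_3 = 3674890·1704832919460+231957·27009633024199 = 12530146894788486843

3674890 231957
27009633024199 1704832919460
198514860608593651330 12530146894788486843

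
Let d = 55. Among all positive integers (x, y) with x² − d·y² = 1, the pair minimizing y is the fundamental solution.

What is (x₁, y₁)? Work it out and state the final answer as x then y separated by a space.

d=55: √d = [7; 2,2,2,14] (ℓ=4, even), read p_3/q_3
step 0: (7, 1)  from 7·(1,0) + (0,1)
…
step 2: (37, 5)  from 2·(15,2) + (7,1)
step 3: (89, 12)  from 2·(37,5) + (15,2)
fundamental: x₁=89, y₁=12  (since 7921 − 55·144 = 1)

89 12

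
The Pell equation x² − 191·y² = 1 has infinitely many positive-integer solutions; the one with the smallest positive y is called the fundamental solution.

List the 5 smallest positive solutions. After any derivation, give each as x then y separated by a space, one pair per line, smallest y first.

8994000 650783
161784071999999 11706284604000
2910171887135973018000 210572647456751349217
52348171905801720863712000001 3787780782452031563430792000
941638916241558444724564320044970000 68134600714746933190345629744650783

d=191: √d = [13; 1,4,1,1,3,…,4,1,26] (ℓ=16, even), read p_15/q_15
k=0  a_k=13  p_k/q_k = 13/1
…
k=2  a_k=4  p_k/q_k = 69/5
k=3  a_k=1  p_k/q_k = 83/6
k=4  a_k=1  p_k/q_k = 152/11
k=5  a_k=3  p_k/q_k = 539/39
k=6  a_k=2  p_k/q_k = 1230/89
k=7  a_k=2  p_k/q_k = 2999/217
k=8  a_k=13  p_k/q_k = 40217/2910
k=9  a_k=2  p_k/q_k = 83433/6037
k=10  a_k=2  p_k/q_k = 207083/14984
k=11  a_k=3  p_k/q_k = 704682/50989
k=12  a_k=1  p_k/q_k = 911765/65973
k=13  a_k=1  p_k/q_k = 1616447/116962
k=14  a_k=4  p_k/q_k = 7377553/533821
k=15  a_k=1  p_k/q_k = 8994000/650783
fundamental: x₁=8994000, y₁=650783  (since 80892036000000 − 191·423518513089 = 1)
n=2: (8994000,650783)∘(8994000,650783) = (8994000·8994000+191·650783·650783, 8994000·650783+650783·8994000) = (161784071999999,11706284604000)
n=3: (161784071999999,11706284604000)∘(8994000,650783) = (8994000·161784071999999+191·650783·11706284604000, 8994000·11706284604000+650783·161784071999999) = (2910171887135973018000,210572647456751349217)
n=4: (2910171887135973018000,210572647456751349217)∘(8994000,650783) = (8994000·2910171887135973018000+191·650783·210572647456751349217, 8994000·210572647456751349217+650783·2910171887135973018000) = (52348171905801720863712000001,3787780782452031563430792000)
n=5: (52348171905801720863712000001,3787780782452031563430792000)∘(8994000,650783) = (8994000·52348171905801720863712000001+191·650783·3787780782452031563430792000, 8994000·3787780782452031563430792000+650783·52348171905801720863712000001) = (941638916241558444724564320044970000,68134600714746933190345629744650783)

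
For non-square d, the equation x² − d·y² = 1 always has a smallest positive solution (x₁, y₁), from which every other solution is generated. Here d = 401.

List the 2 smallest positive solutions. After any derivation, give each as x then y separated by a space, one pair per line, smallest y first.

d=401: √d = [20; 40] (ℓ=1, odd), read p_1/q_1
i=0: a=20 ⇒ p=20, q=1
i=1: a=40 ⇒ p=801, q=40
→ (801, 40).  Check: 801²=641601, 401·40²=641600, difference 1.
k=2:  x_2 = 801·801+401·40·40 = 1283201,  y_2 = 801·40+40·801 = 64080

801 40
1283201 64080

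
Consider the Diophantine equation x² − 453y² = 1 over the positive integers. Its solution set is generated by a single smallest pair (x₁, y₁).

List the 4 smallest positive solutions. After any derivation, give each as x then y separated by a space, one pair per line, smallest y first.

√453 → a₀=21, period (3,1,1,10,14,10,1,1,3,42); ℓ=10 even so k=9
a_0=21:  p_0=21·1+0=21,  q_0=21·0+1=1
…
a_2=1:  p_2=1·64+21=85,  q_2=1·3+1=4
…
a_4=10:  p_4=10·149+85=1575,  q_4=10·7+4=74
…
a_8=1:  p_8=1·245764+223565=469329,  q_8=1·11547+10504=22051
a_9=3:  p_9=3·469329+245764=1653751,  q_9=3·22051+11547=77700
fundamental: x₁=1653751, y₁=77700  (since 2734892370001 − 453·6037290000 = 1)
n=2: (1653751,77700)∘(1653751,77700) = (1653751·1653751+453·77700·77700, 1653751·77700+77700·1653751) = (5469784740001,256992905400)
n=3: (5469784740001,256992905400)∘(1653751,77700) = (1653751·5469784740001+453·77700·256992905400, 1653751·256992905400+77700·5469784740001) = (18091323967121133751,850004548596233100)
n=4: (18091323967121133751,850004548596233100)∘(1653751,77700) = (1653751·18091323967121133751+453·77700·850004548596233100, 1653751·850004548596233100+77700·18091323967121133751) = (59837090203895614338960001,2811391744490881177810800)

1653751 77700
5469784740001 256992905400
18091323967121133751 850004548596233100
59837090203895614338960001 2811391744490881177810800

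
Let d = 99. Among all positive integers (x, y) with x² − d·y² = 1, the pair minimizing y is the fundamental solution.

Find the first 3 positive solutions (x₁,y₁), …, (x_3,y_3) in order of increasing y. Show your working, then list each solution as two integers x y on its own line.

[9; 1,18] for √99; ℓ=2 ⇒ convergent index 1
k=0  a_k=9  p_k/q_k = 9/1
k=1  a_k=1  p_k/q_k = 10/1
(x₁, y₁) = (10, 1);  10² − 99·1² = 1 ✓
(10+1√99)^2 = 199 + 20√99
(10+1√99)^3 = 3970 + 399√99

10 1
199 20
3970 399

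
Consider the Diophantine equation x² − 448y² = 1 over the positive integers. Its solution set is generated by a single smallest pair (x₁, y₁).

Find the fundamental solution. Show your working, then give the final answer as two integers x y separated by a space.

127 6

d=448: √d = [21; 6,42] (ℓ=2, even), read p_1/q_1
a_0=21:  p_0=21·1+0=21,  q_0=21·0+1=1
a_1=6:  p_1=6·21+1=127,  q_1=6·1+0=6
fundamental: x₁=127, y₁=6  (since 16129 − 448·36 = 1)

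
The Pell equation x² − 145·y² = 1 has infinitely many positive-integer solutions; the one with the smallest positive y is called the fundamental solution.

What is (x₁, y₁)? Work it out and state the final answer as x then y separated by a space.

√145 = [12; 24, …], period ℓ=1 (odd) → k=1
a_0=12:  p_0=12·1+0=12,  q_0=12·0+1=1
a_1=24:  p_1=24·12+1=289,  q_1=24·1+0=24
(x₁, y₁) = (289, 24);  289² − 145·24² = 1 ✓

289 24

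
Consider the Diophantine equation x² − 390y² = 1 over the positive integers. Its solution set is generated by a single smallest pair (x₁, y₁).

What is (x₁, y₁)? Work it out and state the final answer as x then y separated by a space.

79 4

d=390: √d = [19; 1,2,1,38] (ℓ=4, even), read p_3/q_3
a_0=19:  p_0=19·1+0=19,  q_0=19·0+1=1
…
a_2=2:  p_2=2·20+19=59,  q_2=2·1+1=3
a_3=1:  p_3=1·59+20=79,  q_3=1·3+1=4
→ (79, 4).  Check: 79²=6241, 390·4²=6240, difference 1.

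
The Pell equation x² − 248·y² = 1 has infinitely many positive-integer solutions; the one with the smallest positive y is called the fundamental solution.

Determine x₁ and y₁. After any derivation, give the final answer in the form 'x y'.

63 4

√248 → a₀=15, period (1,2,1,30); ℓ=4 even so k=3
step 0: (15, 1)  from 15·(1,0) + (0,1)
step 1: (16, 1)  from 1·(15,1) + (1,0)
step 2: (47, 3)  from 2·(16,1) + (15,1)
step 3: (63, 4)  from 1·(47,3) + (16,1)
→ (63, 4).  Check: 63²=3969, 248·4²=3968, difference 1.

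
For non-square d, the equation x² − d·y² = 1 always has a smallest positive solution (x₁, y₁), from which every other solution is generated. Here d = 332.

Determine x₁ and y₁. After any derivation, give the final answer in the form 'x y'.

13447 738

√332 = [18; 4,1,1,8,1,1,4,36, …], period ℓ=8 (even) → k=7
a_0=18:  p_0=18·1+0=18,  q_0=18·0+1=1
a_1=4:  p_1=4·18+1=73,  q_1=4·1+0=4
a_2=1:  p_2=1·73+18=91,  q_2=1·4+1=5
…
a_4=8:  p_4=8·164+91=1403,  q_4=8·9+5=77
a_5=1:  p_5=1·1403+164=1567,  q_5=1·77+9=86
a_6=1:  p_6=1·1567+1403=2970,  q_6=1·86+77=163
a_7=4:  p_7=4·2970+1567=13447,  q_7=4·163+86=738
(x₁, y₁) = (13447, 738);  13447² − 332·738² = 1 ✓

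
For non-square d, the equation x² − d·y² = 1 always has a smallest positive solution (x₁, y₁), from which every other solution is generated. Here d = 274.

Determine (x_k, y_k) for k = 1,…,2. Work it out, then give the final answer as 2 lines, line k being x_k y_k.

3959299 239190
31352097142801 1894049455620

√274 → a₀=16, period (1,1,4,4,1,1,32); ℓ=7 odd so k=13
a_0=16:  p_0=16·1+0=16,  q_0=16·0+1=1
…
a_3=4:  p_3=4·33+17=149,  q_3=4·2+1=9
a_4=4:  p_4=4·149+33=629,  q_4=4·9+2=38
a_5=1:  p_5=1·629+149=778,  q_5=1·38+9=47
…
a_11=4:  p_11=4·419253+93011=1770023,  q_11=4·25328+5619=106931
a_12=1:  p_12=1·1770023+419253=2189276,  q_12=1·106931+25328=132259
a_13=1:  p_13=1·2189276+1770023=3959299,  q_13=1·132259+106931=239190
(x₁, y₁) = (3959299, 239190);  3959299² − 274·239190² = 1 ✓
(3959299+239190√274)^2 = 31352097142801 + 1894049455620√274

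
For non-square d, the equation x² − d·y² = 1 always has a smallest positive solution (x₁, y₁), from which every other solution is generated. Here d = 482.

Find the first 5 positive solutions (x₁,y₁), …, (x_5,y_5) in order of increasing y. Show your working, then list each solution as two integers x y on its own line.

[21; 1,20,1,42] for √482; ℓ=4 ⇒ convergent index 3
i=0: a=21 ⇒ p=21, q=1
i=1: a=1 ⇒ p=22, q=1
i=2: a=20 ⇒ p=461, q=21
i=3: a=1 ⇒ p=483, q=22
→ (483, 22).  Check: 483²=233289, 482·22²=233288, difference 1.
(483+22√482)^2 = 466577 + 21252√482
(483+22√482)^3 = 450712899 + 20529410√482
(483+22√482)^4 = 435388193857 + 19831388808√482
(483+22√482)^5 = 420584544552963 + 19157101059118√482

483 22
466577 21252
450712899 20529410
435388193857 19831388808
420584544552963 19157101059118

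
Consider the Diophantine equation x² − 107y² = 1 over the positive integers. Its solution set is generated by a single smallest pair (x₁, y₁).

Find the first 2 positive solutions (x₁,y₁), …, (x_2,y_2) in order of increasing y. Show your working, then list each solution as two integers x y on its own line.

√107 = [10; 2,1,9,1,2,20, …], period ℓ=6 (even) → k=5
a_0=10:  p_0=10·1+0=10,  q_0=10·0+1=1
a_1=2:  p_1=2·10+1=21,  q_1=2·1+0=2
…
a_4=1:  p_4=1·300+31=331,  q_4=1·29+3=32
a_5=2:  p_5=2·331+300=962,  q_5=2·32+29=93
fundamental: x₁=962, y₁=93  (since 925444 − 107·8649 = 1)
(962+93√107)^2 = 1850887 + 178932√107

962 93
1850887 178932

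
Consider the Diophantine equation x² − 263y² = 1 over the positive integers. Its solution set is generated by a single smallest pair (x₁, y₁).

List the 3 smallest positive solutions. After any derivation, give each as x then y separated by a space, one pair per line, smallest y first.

√263 → a₀=16, period (4,1,1,1,1,15,1,1,1,1,4,32); ℓ=12 even so k=11
step 0: (16, 1)  from 16·(1,0) + (0,1)
step 1: (65, 4)  from 4·(16,1) + (1,0)
step 2: (81, 5)  from 1·(65,4) + (16,1)
step 3: (146, 9)  from 1·(81,5) + (65,4)
step 4: (227, 14)  from 1·(146,9) + (81,5)
…
step 6: (5822, 359)  from 15·(373,23) + (227,14)
step 7: (6195, 382)  from 1·(5822,359) + (373,23)
step 8: (12017, 741)  from 1·(6195,382) + (5822,359)
step 9: (18212, 1123)  from 1·(12017,741) + (6195,382)
step 10: (30229, 1864)  from 1·(18212,1123) + (12017,741)
step 11: (139128, 8579)  from 4·(30229,1864) + (18212,1123)
→ (139128, 8579).  Check: 139128²=19356600384, 263·8579²=19356600383, difference 1.
k=2:  x_2 = 139128·139128+263·8579·8579 = 38713200767,  y_2 = 139128·8579+8579·139128 = 2387158224
k=3:  x_3 = 139128·38713200767+263·8579·2387158224 = 10772180392483224,  y_3 = 139128·2387158224+8579·38713200767 = 664241098768765

139128 8579
38713200767 2387158224
10772180392483224 664241098768765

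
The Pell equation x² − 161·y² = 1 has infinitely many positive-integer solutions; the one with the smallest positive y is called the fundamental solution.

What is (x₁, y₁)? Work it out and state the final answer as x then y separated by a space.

11775 928

[12; 1,2,4,1,2,1,4,2,1,24] for √161; ℓ=10 ⇒ convergent index 9
k=0  a_k=12  p_k/q_k = 12/1
k=1  a_k=1  p_k/q_k = 13/1
…
k=3  a_k=4  p_k/q_k = 165/13
k=4  a_k=1  p_k/q_k = 203/16
…
k=6  a_k=1  p_k/q_k = 774/61
k=7  a_k=4  p_k/q_k = 3667/289
k=8  a_k=2  p_k/q_k = 8108/639
k=9  a_k=1  p_k/q_k = 11775/928
(x₁, y₁) = (11775, 928);  11775² − 161·928² = 1 ✓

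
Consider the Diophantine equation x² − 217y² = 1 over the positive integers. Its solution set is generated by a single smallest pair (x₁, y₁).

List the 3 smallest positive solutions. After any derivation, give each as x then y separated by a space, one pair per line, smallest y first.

3844063 260952
29553640695937 2006231855952
227212113429087499999 15424163293772565000

[14; 1,2,1,2,1,…,2,1,28] for √217; ℓ=16 ⇒ convergent index 15
step 0: (14, 1)  from 14·(1,0) + (0,1)
…
step 2: (44, 3)  from 2·(15,1) + (14,1)
step 3: (59, 4)  from 1·(44,3) + (15,1)
…
step 5: (221, 15)  from 1·(162,11) + (59,4)
…
step 8: (15055, 1022)  from 4·(3668,249) + (383,26)
…
step 11: (293381, 19916)  from 1·(154218,10469) + (139163,9447)
step 12: (740980, 50301)  from 2·(293381,19916) + (154218,10469)
step 13: (1034361, 70217)  from 1·(740980,50301) + (293381,19916)
step 14: (2809702, 190735)  from 2·(1034361,70217) + (740980,50301)
step 15: (3844063, 260952)  from 1·(2809702,190735) + (1034361,70217)
→ (3844063, 260952).  Check: 3844063²=14776820347969, 217·260952²=14776820347968, difference 1.
k=2:  x_2 = 3844063·3844063+217·260952·260952 = 29553640695937,  y_2 = 3844063·260952+260952·3844063 = 2006231855952
k=3:  x_3 = 3844063·29553640695937+217·260952·2006231855952 = 227212113429087499999,  y_3 = 3844063·2006231855952+260952·29553640695937 = 15424163293772565000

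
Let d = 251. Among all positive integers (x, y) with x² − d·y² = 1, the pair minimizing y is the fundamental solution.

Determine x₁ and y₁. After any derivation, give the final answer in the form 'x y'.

[15; 1,5,2,1,2,…,5,1,30] for √251; ℓ=14 ⇒ convergent index 13
a_0=15:  p_0=15·1+0=15,  q_0=15·0+1=1
a_1=1:  p_1=1·15+1=16,  q_1=1·1+0=1
…
a_4=1:  p_4=1·206+95=301,  q_4=1·13+6=19
…
a_11=2:  p_11=2·212692+151649=577033,  q_11=2·13425+9572=36422
a_12=5:  p_12=5·577033+212692=3097857,  q_12=5·36422+13425=195535
a_13=1:  p_13=1·3097857+577033=3674890,  q_13=1·195535+36422=231957
→ (3674890, 231957).  Check: 3674890²=13504816512100, 251·231957²=13504816512099, difference 1.

3674890 231957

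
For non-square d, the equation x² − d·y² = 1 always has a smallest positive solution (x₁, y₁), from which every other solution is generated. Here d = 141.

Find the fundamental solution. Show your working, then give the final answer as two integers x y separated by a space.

√141 = [11; 1,6,1,22, …], period ℓ=4 (even) → k=3
k=0  a_k=11  p_k/q_k = 11/1
k=1  a_k=1  p_k/q_k = 12/1
k=2  a_k=6  p_k/q_k = 83/7
k=3  a_k=1  p_k/q_k = 95/8
fundamental: x₁=95, y₁=8  (since 9025 − 141·64 = 1)

95 8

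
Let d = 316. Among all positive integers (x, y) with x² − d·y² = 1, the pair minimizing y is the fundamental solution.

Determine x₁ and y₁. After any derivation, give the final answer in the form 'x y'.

[17; 1,3,2,8,2,3,1,34] for √316; ℓ=8 ⇒ convergent index 7
a_0=17:  p_0=17·1+0=17,  q_0=17·0+1=1
a_1=1:  p_1=1·17+1=18,  q_1=1·1+0=1
a_2=3:  p_2=3·18+17=71,  q_2=3·1+1=4
…
a_4=8:  p_4=8·160+71=1351,  q_4=8·9+4=76
a_5=2:  p_5=2·1351+160=2862,  q_5=2·76+9=161
a_6=3:  p_6=3·2862+1351=9937,  q_6=3·161+76=559
a_7=1:  p_7=1·9937+2862=12799,  q_7=1·559+161=720
→ (12799, 720).  Check: 12799²=163814401, 316·720²=163814400, difference 1.

12799 720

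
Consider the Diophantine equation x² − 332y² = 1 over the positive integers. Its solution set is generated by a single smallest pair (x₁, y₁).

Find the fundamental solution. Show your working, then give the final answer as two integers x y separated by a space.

√332 = [18; 4,1,1,8,1,1,4,36, …], period ℓ=8 (even) → k=7
step 0: (18, 1)  from 18·(1,0) + (0,1)
…
step 6: (2970, 163)  from 1·(1567,86) + (1403,77)
step 7: (13447, 738)  from 4·(2970,163) + (1567,86)
(x₁, y₁) = (13447, 738);  13447² − 332·738² = 1 ✓

13447 738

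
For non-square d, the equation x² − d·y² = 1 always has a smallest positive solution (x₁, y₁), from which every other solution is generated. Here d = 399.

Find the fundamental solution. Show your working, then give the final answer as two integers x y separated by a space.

[19; 1,38] for √399; ℓ=2 ⇒ convergent index 1
a_0=19:  p_0=19·1+0=19,  q_0=19·0+1=1
a_1=1:  p_1=1·19+1=20,  q_1=1·1+0=1
→ (20, 1).  Check: 20²=400, 399·1²=399, difference 1.

20 1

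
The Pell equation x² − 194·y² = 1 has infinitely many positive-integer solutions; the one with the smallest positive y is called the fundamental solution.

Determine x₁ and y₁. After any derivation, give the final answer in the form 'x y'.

195 14

[13; 1,12,1,26] for √194; ℓ=4 ⇒ convergent index 3
i=0: a=13 ⇒ p=13, q=1
…
i=2: a=12 ⇒ p=181, q=13
i=3: a=1 ⇒ p=195, q=14
(x₁, y₁) = (195, 14);  195² − 194·14² = 1 ✓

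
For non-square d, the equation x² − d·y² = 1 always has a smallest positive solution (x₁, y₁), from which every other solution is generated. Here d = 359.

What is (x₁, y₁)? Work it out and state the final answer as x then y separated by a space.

√359 = [18; 1,17,1,36, …], period ℓ=4 (even) → k=3
step 0: (18, 1)  from 18·(1,0) + (0,1)
step 1: (19, 1)  from 1·(18,1) + (1,0)
step 2: (341, 18)  from 17·(19,1) + (18,1)
step 3: (360, 19)  from 1·(341,18) + (19,1)
→ (360, 19).  Check: 360²=129600, 359·19²=129599, difference 1.

360 19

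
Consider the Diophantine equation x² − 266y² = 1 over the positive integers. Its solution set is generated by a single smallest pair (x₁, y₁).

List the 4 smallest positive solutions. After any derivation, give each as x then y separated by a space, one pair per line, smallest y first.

√266 = [16; 3,4,3,32, …], period ℓ=4 (even) → k=3
step 0: (16, 1)  from 16·(1,0) + (0,1)
…
step 2: (212, 13)  from 4·(49,3) + (16,1)
step 3: (685, 42)  from 3·(212,13) + (49,3)
→ (685, 42).  Check: 685²=469225, 266·42²=469224, difference 1.
(x_2, y_2) = (685·685 + 266·42·42, 685·42 + 42·685) = (938449, 57540)
(x_3, y_3) = (685·938449 + 266·42·57540, 685·57540 + 42·938449) = (1285674445, 78829758)
(x_4, y_4) = (685·1285674445 + 266·42·78829758, 685·78829758 + 42·1285674445) = (1761373051201, 107996710920)

685 42
938449 57540
1285674445 78829758
1761373051201 107996710920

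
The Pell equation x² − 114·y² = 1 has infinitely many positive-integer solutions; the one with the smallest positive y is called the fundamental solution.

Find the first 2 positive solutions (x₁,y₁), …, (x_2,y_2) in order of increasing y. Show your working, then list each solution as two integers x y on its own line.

1025 96
2101249 196800

√114 → a₀=10, period (1,2,10,2,1,20); ℓ=6 even so k=5
step 0: (10, 1)  from 10·(1,0) + (0,1)
step 1: (11, 1)  from 1·(10,1) + (1,0)
…
step 3: (331, 31)  from 10·(32,3) + (11,1)
step 4: (694, 65)  from 2·(331,31) + (32,3)
step 5: (1025, 96)  from 1·(694,65) + (331,31)
fundamental: x₁=1025, y₁=96  (since 1050625 − 114·9216 = 1)
(1025+96√114)^2 = 2101249 + 196800√114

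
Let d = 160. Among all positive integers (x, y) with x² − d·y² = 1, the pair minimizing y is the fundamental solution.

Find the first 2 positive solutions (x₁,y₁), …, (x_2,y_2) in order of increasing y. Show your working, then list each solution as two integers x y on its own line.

721 57
1039681 82194

√160 → a₀=12, period (1,1,1,5,1,1,1,24); ℓ=8 even so k=7
k=0  a_k=12  p_k/q_k = 12/1
…
k=6  a_k=1  p_k/q_k = 468/37
k=7  a_k=1  p_k/q_k = 721/57
fundamental: x₁=721, y₁=57  (since 519841 − 160·3249 = 1)
n=2: (721,57)∘(721,57) = (721·721+160·57·57, 721·57+57·721) = (1039681,82194)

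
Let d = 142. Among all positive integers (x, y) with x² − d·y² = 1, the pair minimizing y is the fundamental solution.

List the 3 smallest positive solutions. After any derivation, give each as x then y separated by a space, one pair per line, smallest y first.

143 12
40897 3432
11696399 981540

√142 = [11; 1,10,1,22, …], period ℓ=4 (even) → k=3
k=0  a_k=11  p_k/q_k = 11/1
…
k=2  a_k=10  p_k/q_k = 131/11
k=3  a_k=1  p_k/q_k = 143/12
→ (143, 12).  Check: 143²=20449, 142·12²=20448, difference 1.
n=2: (143,12)∘(143,12) = (143·143+142·12·12, 143·12+12·143) = (40897,3432)
n=3: (40897,3432)∘(143,12) = (143·40897+142·12·3432, 143·3432+12·40897) = (11696399,981540)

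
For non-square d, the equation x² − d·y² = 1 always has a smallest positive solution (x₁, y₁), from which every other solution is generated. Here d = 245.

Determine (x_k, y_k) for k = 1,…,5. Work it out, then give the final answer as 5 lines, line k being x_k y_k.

51841 3312
5374978561 343394784
557288527109761 35603857991376
57780789062419261441 3691479203918451648
5990827771012465337616001 382739946785069045776560

√245 → a₀=15, period (1,1,1,7,6,7,1,1,1,30); ℓ=10 even so k=9
k=0  a_k=15  p_k/q_k = 15/1
…
k=2  a_k=1  p_k/q_k = 31/2
…
k=4  a_k=7  p_k/q_k = 360/23
…
k=8  a_k=1  p_k/q_k = 33825/2161
k=9  a_k=1  p_k/q_k = 51841/3312
→ (51841, 3312).  Check: 51841²=2687489281, 245·3312²=2687489280, difference 1.
n=2: (51841,3312)∘(51841,3312) = (51841·51841+245·3312·3312, 51841·3312+3312·51841) = (5374978561,343394784)
n=3: (5374978561,343394784)∘(51841,3312) = (51841·5374978561+245·3312·343394784, 51841·343394784+3312·5374978561) = (557288527109761,35603857991376)
n=4: (557288527109761,35603857991376)∘(51841,3312) = (51841·557288527109761+245·3312·35603857991376, 51841·35603857991376+3312·557288527109761) = (57780789062419261441,3691479203918451648)
n=5: (57780789062419261441,3691479203918451648)∘(51841,3312) = (51841·57780789062419261441+245·3312·3691479203918451648, 51841·3691479203918451648+3312·57780789062419261441) = (5990827771012465337616001,382739946785069045776560)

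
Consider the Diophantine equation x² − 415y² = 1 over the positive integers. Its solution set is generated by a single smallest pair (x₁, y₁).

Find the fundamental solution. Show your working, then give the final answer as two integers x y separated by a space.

d=415: √d = [20; 2,1,2,4,6,…,1,2,40] (ℓ=16, even), read p_15/q_15
i=0: a=20 ⇒ p=20, q=1
i=1: a=2 ⇒ p=41, q=2
…
i=4: a=4 ⇒ p=713, q=35
i=5: a=6 ⇒ p=4441, q=218
…
i=8: a=3 ⇒ p=33939, q=1666
…
i=10: a=1 ⇒ p=77473, q=3803
…
i=14: a=1 ⇒ p=6841255, q=335824
i=15: a=2 ⇒ p=18412804, q=903849
fundamental: x₁=18412804, y₁=903849  (since 339031351142416 − 415·816943014801 = 1)

18412804 903849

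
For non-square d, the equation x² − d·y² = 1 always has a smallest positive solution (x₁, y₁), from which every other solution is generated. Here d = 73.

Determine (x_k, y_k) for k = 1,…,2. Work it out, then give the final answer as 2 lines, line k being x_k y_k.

d=73: √d = [8; 1,1,5,5,1,1,16] (ℓ=7, odd), read p_13/q_13
step 0: (8, 1)  from 8·(1,0) + (0,1)
step 1: (9, 1)  from 1·(8,1) + (1,0)
step 2: (17, 2)  from 1·(9,1) + (8,1)
…
step 5: (581, 68)  from 1·(487,57) + (94,11)
…
step 9: (36406, 4261)  from 1·(18737,2193) + (17669,2068)
…
step 12: (1241008, 145249)  from 1·(1040241,121751) + (200767,23498)
step 13: (2281249, 267000)  from 1·(1241008,145249) + (1040241,121751)
fundamental: x₁=2281249, y₁=267000  (since 5204097000001 − 73·71289000000 = 1)
n=2: (2281249,267000)∘(2281249,267000) = (2281249·2281249+73·267000·267000, 2281249·267000+267000·2281249) = (10408194000001,1218186966000)

2281249 267000
10408194000001 1218186966000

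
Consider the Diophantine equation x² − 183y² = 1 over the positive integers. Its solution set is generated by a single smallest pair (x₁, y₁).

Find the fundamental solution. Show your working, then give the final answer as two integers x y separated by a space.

487 36

[13; 1,1,8,1,1,26] for √183; ℓ=6 ⇒ convergent index 5
a_0=13:  p_0=13·1+0=13,  q_0=13·0+1=1
…
a_4=1:  p_4=1·230+27=257,  q_4=1·17+2=19
a_5=1:  p_5=1·257+230=487,  q_5=1·19+17=36
→ (487, 36).  Check: 487²=237169, 183·36²=237168, difference 1.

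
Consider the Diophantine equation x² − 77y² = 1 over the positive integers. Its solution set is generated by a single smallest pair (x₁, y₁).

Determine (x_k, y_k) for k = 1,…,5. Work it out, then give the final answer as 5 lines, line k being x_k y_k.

351 40
246401 28080
172973151 19712120
121426905601 13837880160
85241514758751 9714172160200

√77 → a₀=8, period (1,3,2,3,1,16); ℓ=6 even so k=5
i=0: a=8 ⇒ p=8, q=1
…
i=2: a=3 ⇒ p=35, q=4
i=3: a=2 ⇒ p=79, q=9
i=4: a=3 ⇒ p=272, q=31
i=5: a=1 ⇒ p=351, q=40
→ (351, 40).  Check: 351²=123201, 77·40²=123200, difference 1.
k=2:  x_2 = 351·351+77·40·40 = 246401,  y_2 = 351·40+40·351 = 28080
k=3:  x_3 = 351·246401+77·40·28080 = 172973151,  y_3 = 351·28080+40·246401 = 19712120
k=4:  x_4 = 351·172973151+77·40·19712120 = 121426905601,  y_4 = 351·19712120+40·172973151 = 13837880160
k=5:  x_5 = 351·121426905601+77·40·13837880160 = 85241514758751,  y_5 = 351·13837880160+40·121426905601 = 9714172160200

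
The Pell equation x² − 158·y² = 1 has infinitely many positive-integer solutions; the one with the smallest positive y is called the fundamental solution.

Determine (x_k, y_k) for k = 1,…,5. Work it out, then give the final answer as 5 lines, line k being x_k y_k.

7743 616
119908097 9539376
1856896782399 147726776120
28755903452322817 2287696845454944
445313919005774361663 35427273200988486664

[12; 1,1,3,12,3,1,1,24] for √158; ℓ=8 ⇒ convergent index 7
i=0: a=12 ⇒ p=12, q=1
…
i=2: a=1 ⇒ p=25, q=2
…
i=6: a=1 ⇒ p=4412, q=351
i=7: a=1 ⇒ p=7743, q=616
(x₁, y₁) = (7743, 616);  7743² − 158·616² = 1 ✓
k=2:  x_2 = 7743·7743+158·616·616 = 119908097,  y_2 = 7743·616+616·7743 = 9539376
k=3:  x_3 = 7743·119908097+158·616·9539376 = 1856896782399,  y_3 = 7743·9539376+616·119908097 = 147726776120
k=4:  x_4 = 7743·1856896782399+158·616·147726776120 = 28755903452322817,  y_4 = 7743·147726776120+616·1856896782399 = 2287696845454944
k=5:  x_5 = 7743·28755903452322817+158·616·2287696845454944 = 445313919005774361663,  y_5 = 7743·2287696845454944+616·28755903452322817 = 35427273200988486664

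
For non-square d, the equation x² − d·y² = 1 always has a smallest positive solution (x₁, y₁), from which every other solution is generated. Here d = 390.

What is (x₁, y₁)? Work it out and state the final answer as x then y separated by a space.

√390 → a₀=19, period (1,2,1,38); ℓ=4 even so k=3
k=0  a_k=19  p_k/q_k = 19/1
…
k=2  a_k=2  p_k/q_k = 59/3
k=3  a_k=1  p_k/q_k = 79/4
→ (79, 4).  Check: 79²=6241, 390·4²=6240, difference 1.

79 4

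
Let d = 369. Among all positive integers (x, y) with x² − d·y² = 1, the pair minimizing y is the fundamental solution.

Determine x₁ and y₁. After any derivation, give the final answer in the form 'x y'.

√369 → a₀=19, period (4,1,3,2,7,4,7,2,3,1,4,38); ℓ=12 even so k=11
i=0: a=19 ⇒ p=19, q=1
…
i=2: a=1 ⇒ p=96, q=5
i=3: a=3 ⇒ p=365, q=19
…
i=5: a=7 ⇒ p=6147, q=320
i=6: a=4 ⇒ p=25414, q=1323
…
i=8: a=2 ⇒ p=393504, q=20485
i=9: a=3 ⇒ p=1364557, q=71036
i=10: a=1 ⇒ p=1758061, q=91521
i=11: a=4 ⇒ p=8396801, q=437120
fundamental: x₁=8396801, y₁=437120  (since 70506267033601 − 369·191073894400 = 1)

8396801 437120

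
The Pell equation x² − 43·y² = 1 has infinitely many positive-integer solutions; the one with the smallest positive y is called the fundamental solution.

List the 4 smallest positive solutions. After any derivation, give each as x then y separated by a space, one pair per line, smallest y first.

√43 = [6; 1,1,3,1,5,1,3,1,1,12, …], period ℓ=10 (even) → k=9
k=0  a_k=6  p_k/q_k = 6/1
…
k=6  a_k=1  p_k/q_k = 400/61
k=7  a_k=3  p_k/q_k = 1541/235
k=8  a_k=1  p_k/q_k = 1941/296
k=9  a_k=1  p_k/q_k = 3482/531
→ (3482, 531).  Check: 3482²=12124324, 43·531²=12124323, difference 1.
k=2:  x_2 = 3482·3482+43·531·531 = 24248647,  y_2 = 3482·531+531·3482 = 3697884
k=3:  x_3 = 3482·24248647+43·531·3697884 = 168867574226,  y_3 = 3482·3697884+531·24248647 = 25752063645
k=4:  x_4 = 3482·168867574226+43·531·25752063645 = 1175993762661217,  y_4 = 3482·25752063645+531·168867574226 = 179337367525896

3482 531
24248647 3697884
168867574226 25752063645
1175993762661217 179337367525896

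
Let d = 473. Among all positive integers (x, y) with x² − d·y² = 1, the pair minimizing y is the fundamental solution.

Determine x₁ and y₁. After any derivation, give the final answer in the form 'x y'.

87 4

d=473: √d = [21; 1,2,1,42] (ℓ=4, even), read p_3/q_3
step 0: (21, 1)  from 21·(1,0) + (0,1)
step 1: (22, 1)  from 1·(21,1) + (1,0)
step 2: (65, 3)  from 2·(22,1) + (21,1)
step 3: (87, 4)  from 1·(65,3) + (22,1)
(x₁, y₁) = (87, 4);  87² − 473·4² = 1 ✓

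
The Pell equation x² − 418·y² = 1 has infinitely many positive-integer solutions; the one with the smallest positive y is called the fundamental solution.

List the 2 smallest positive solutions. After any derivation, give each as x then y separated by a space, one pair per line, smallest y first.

√418 → a₀=20, period (2,4,20,4,2,40); ℓ=6 even so k=5
k=0  a_k=20  p_k/q_k = 20/1
k=1  a_k=2  p_k/q_k = 41/2
…
k=4  a_k=4  p_k/q_k = 15068/737
k=5  a_k=2  p_k/q_k = 33857/1656
fundamental: x₁=33857, y₁=1656  (since 1146296449 − 418·2742336 = 1)
(33857+1656√418)^2 = 2292592897 + 112134384√418

33857 1656
2292592897 112134384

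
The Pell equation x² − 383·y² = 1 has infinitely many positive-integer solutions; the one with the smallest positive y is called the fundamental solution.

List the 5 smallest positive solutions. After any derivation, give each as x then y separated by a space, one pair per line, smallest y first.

18768 959
704475647 35997024
26443197867024 1351184291905
992571874432137217 50718053544949056
37257177852241504710288 1903752856512023474111

[19; 1,1,3,19,3,1,1,38] for √383; ℓ=8 ⇒ convergent index 7
i=0: a=19 ⇒ p=19, q=1
i=1: a=1 ⇒ p=20, q=1
…
i=3: a=3 ⇒ p=137, q=7
i=4: a=19 ⇒ p=2642, q=135
i=5: a=3 ⇒ p=8063, q=412
i=6: a=1 ⇒ p=10705, q=547
i=7: a=1 ⇒ p=18768, q=959
→ (18768, 959).  Check: 18768²=352237824, 383·959²=352237823, difference 1.
k=2:  x_2 = 18768·18768+383·959·959 = 704475647,  y_2 = 18768·959+959·18768 = 35997024
k=3:  x_3 = 18768·704475647+383·959·35997024 = 26443197867024,  y_3 = 18768·35997024+959·704475647 = 1351184291905
k=4:  x_4 = 18768·26443197867024+383·959·1351184291905 = 992571874432137217,  y_4 = 18768·1351184291905+959·26443197867024 = 50718053544949056
k=5:  x_5 = 18768·992571874432137217+383·959·50718053544949056 = 37257177852241504710288,  y_5 = 18768·50718053544949056+959·992571874432137217 = 1903752856512023474111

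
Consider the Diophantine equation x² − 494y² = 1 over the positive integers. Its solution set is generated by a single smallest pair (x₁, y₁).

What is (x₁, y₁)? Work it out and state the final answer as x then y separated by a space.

73035 3286

[22; 4,2,2,1,2,1,2,2,4,44] for √494; ℓ=10 ⇒ convergent index 9
step 0: (22, 1)  from 22·(1,0) + (0,1)
step 1: (89, 4)  from 4·(22,1) + (1,0)
…
step 3: (489, 22)  from 2·(200,9) + (89,4)
step 4: (689, 31)  from 1·(489,22) + (200,9)
step 5: (1867, 84)  from 2·(689,31) + (489,22)
step 6: (2556, 115)  from 1·(1867,84) + (689,31)
…
step 8: (16514, 743)  from 2·(6979,314) + (2556,115)
step 9: (73035, 3286)  from 4·(16514,743) + (6979,314)
→ (73035, 3286).  Check: 73035²=5334111225, 494·3286²=5334111224, difference 1.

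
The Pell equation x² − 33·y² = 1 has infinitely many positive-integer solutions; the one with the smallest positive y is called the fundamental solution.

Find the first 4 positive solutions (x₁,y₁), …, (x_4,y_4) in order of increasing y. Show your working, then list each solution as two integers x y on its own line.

23 4
1057 184
48599 8460
2234497 388976

√33 = [5; 1,2,1,10, …], period ℓ=4 (even) → k=3
i=0: a=5 ⇒ p=5, q=1
i=1: a=1 ⇒ p=6, q=1
i=2: a=2 ⇒ p=17, q=3
i=3: a=1 ⇒ p=23, q=4
(x₁, y₁) = (23, 4);  23² − 33·4² = 1 ✓
n=2: (23,4)∘(23,4) = (23·23+33·4·4, 23·4+4·23) = (1057,184)
n=3: (1057,184)∘(23,4) = (23·1057+33·4·184, 23·184+4·1057) = (48599,8460)
n=4: (48599,8460)∘(23,4) = (23·48599+33·4·8460, 23·8460+4·48599) = (2234497,388976)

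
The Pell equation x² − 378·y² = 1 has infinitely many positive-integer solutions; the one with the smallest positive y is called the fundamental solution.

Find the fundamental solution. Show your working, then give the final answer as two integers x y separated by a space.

d=378: √d = [19; 2,3,1,4,1,3,2,38] (ℓ=8, even), read p_7/q_7
k=0  a_k=19  p_k/q_k = 19/1
k=1  a_k=2  p_k/q_k = 39/2
…
k=3  a_k=1  p_k/q_k = 175/9
k=4  a_k=4  p_k/q_k = 836/43
…
k=6  a_k=3  p_k/q_k = 3869/199
k=7  a_k=2  p_k/q_k = 8749/450
fundamental: x₁=8749, y₁=450  (since 76545001 − 378·202500 = 1)

8749 450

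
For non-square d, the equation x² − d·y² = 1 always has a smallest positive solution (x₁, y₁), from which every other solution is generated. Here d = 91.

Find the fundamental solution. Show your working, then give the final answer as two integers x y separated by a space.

√91 → a₀=9, period (1,1,5,1,5,1,1,18); ℓ=8 even so k=7
k=0  a_k=9  p_k/q_k = 9/1
k=1  a_k=1  p_k/q_k = 10/1
k=2  a_k=1  p_k/q_k = 19/2
k=3  a_k=5  p_k/q_k = 105/11
…
k=5  a_k=5  p_k/q_k = 725/76
k=6  a_k=1  p_k/q_k = 849/89
k=7  a_k=1  p_k/q_k = 1574/165
→ (1574, 165).  Check: 1574²=2477476, 91·165²=2477475, difference 1.

1574 165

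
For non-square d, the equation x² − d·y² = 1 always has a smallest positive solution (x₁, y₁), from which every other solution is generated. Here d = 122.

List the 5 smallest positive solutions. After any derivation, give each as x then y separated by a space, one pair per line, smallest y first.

243 22
118097 10692
57394899 5196290
27893802817 2525386248
13556330774163 1227332520238

√122 = [11; 22, …], period ℓ=1 (odd) → k=1
k=0  a_k=11  p_k/q_k = 11/1
k=1  a_k=22  p_k/q_k = 243/22
fundamental: x₁=243, y₁=22  (since 59049 − 122·484 = 1)
(243+22√122)^2 = 118097 + 10692√122
(243+22√122)^3 = 57394899 + 5196290√122
(243+22√122)^4 = 27893802817 + 2525386248√122
(243+22√122)^5 = 13556330774163 + 1227332520238√122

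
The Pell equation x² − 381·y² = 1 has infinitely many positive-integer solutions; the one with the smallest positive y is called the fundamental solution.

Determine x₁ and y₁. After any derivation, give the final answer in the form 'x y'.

1015 52

d=381: √d = [19; 1,1,12,1,1,38] (ℓ=6, even), read p_5/q_5
a_0=19:  p_0=19·1+0=19,  q_0=19·0+1=1
a_1=1:  p_1=1·19+1=20,  q_1=1·1+0=1
a_2=1:  p_2=1·20+19=39,  q_2=1·1+1=2
…
a_4=1:  p_4=1·488+39=527,  q_4=1·25+2=27
a_5=1:  p_5=1·527+488=1015,  q_5=1·27+25=52
fundamental: x₁=1015, y₁=52  (since 1030225 − 381·2704 = 1)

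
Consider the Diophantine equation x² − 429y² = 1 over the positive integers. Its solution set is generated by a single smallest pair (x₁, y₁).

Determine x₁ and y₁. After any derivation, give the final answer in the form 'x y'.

√429 = [20; 1,2,2,9,1,12,1,9,2,2,1,40, …], period ℓ=12 (even) → k=11
i=0: a=20 ⇒ p=20, q=1
…
i=3: a=2 ⇒ p=145, q=7
…
i=5: a=1 ⇒ p=1512, q=73
…
i=8: a=9 ⇒ p=208718, q=10077
…
i=10: a=2 ⇒ p=1085636, q=52415
i=11: a=1 ⇒ p=1524095, q=73584
→ (1524095, 73584).  Check: 1524095²=2322865569025, 429·73584²=2322865569024, difference 1.

1524095 73584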